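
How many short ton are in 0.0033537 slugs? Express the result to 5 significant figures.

5.3951 × 10^-5 short tons

1 slug = 0.0160870 short tons.
0.0033537 × 0.0160870 ≈ 5.3951 × 10^-5 short ton.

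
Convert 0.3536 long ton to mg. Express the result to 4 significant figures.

3.593 × 10^8 milligrams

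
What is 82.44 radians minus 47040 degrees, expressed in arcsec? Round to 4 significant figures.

82.44 rad = 1.70045e+7 arcsec and 47040 ° = 1.69344e+8 arcsec.
1.70045e+7 − 1.69344e+8 ≈ -1.523e+8 arcsec.

-1.523e+8 arcsec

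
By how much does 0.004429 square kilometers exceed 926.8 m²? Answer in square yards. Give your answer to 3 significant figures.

4190 square yards

0.004429 km² = 5297.04 yd² and 926.8 m² = 1108.44 yd².
5297.04 − 1108.44 ≈ 4190 yd².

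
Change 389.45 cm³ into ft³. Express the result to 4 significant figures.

1 cm³ = 3.53147e-5 ft³.
So 389.45 × 3.53147e-5 ≈ 0.01375 ft³.

0.01375 cubic feet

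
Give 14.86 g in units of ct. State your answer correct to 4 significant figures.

74.30 carats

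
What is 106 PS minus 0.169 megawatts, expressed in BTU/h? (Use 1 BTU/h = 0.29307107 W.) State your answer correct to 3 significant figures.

-311000 BTU/h

106 PS = 266020 BTU/h and 0.169 MW = 576652 BTU/h.
266020 − 576652 ≈ -311000 BTU/h.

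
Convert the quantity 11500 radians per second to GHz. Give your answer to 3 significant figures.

1 radian per second = 1.59155 × 10^-10 GHz.
So 11500 × 1.59155 × 10^-10 ≈ 1.83 × 10^-6 GHz.

1.83 × 10^-6 gigahertz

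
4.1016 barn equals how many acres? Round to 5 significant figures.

1.0135 × 10^-31 acres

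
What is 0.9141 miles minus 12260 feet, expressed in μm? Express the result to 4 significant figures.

-2.266 × 10^9 μm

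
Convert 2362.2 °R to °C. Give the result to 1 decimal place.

°R = (°C + 273.15) × 9/5.
Applying the formula gives 1039.2 °C.

1039.2 °C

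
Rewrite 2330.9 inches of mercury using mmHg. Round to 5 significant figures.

1 inch of mercury = 25.4000 millimeters of mercury.
So 2330.9 × 25.4000 ≈ 59205 mmHg.

59205 mmHg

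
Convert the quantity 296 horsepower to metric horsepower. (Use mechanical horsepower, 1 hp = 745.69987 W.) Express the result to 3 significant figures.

1 hp = 1.01387 PS.
Thus 296 × 1.01387 ≈ 300 PS.

300 PS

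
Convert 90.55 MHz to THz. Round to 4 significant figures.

9.055e-5 terahertz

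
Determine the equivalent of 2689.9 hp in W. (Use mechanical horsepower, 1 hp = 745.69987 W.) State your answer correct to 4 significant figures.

2.006 × 10^6 W

1 horsepower = 745.700 watts.
2689.9 × 745.700 ≈ 2.006 × 10^6 W.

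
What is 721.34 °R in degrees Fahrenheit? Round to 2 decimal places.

°R = °F + 459.67.
Applying the formula gives 261.67 °F.

261.67 degrees Fahrenheit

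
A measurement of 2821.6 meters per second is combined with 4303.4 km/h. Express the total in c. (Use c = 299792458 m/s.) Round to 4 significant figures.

2821.6 m/s = 9.41184 × 10^-6 c and 4303.4 km/h = 3.98739 × 10^-6 c.
9.41184 × 10^-6 + 3.98739 × 10^-6 ≈ 1.340 × 10^-5 c.

1.340 × 10^-5 c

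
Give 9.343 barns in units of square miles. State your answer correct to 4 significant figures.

3.607 × 10^-34 mi²

1 barn = 3.86102 × 10^-35 square miles.
Thus 9.343 × 3.86102 × 10^-35 ≈ 3.607 × 10^-34 mi².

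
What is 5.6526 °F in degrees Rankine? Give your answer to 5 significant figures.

°R = °F + 459.67.
Applying the formula gives 465.32 °R.

465.32 °R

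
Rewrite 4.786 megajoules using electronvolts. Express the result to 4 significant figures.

2.987 × 10^25 electronvolts

1 megajoule = 6.24151 × 10^24 eV.
So 4.786 × 6.24151 × 10^24 ≈ 2.987 × 10^25 eV.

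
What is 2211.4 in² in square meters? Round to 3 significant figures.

1.43 square meters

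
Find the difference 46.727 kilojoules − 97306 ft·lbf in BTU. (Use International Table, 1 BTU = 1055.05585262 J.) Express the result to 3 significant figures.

46.727 kJ = 44.2887 BTU and 97306 ft·lbf = 125.045 BTU.
44.2887 − 125.045 ≈ -80.8 BTU.

-80.8 British thermal units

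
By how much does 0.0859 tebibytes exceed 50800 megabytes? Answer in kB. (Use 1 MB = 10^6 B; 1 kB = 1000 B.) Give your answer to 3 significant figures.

4.36e+7 kB

0.0859 TiB = 9.44480e+7 kB and 50800 MB = 5.08000e+7 kB.
9.44480e+7 − 5.08000e+7 ≈ 4.36e+7 kB.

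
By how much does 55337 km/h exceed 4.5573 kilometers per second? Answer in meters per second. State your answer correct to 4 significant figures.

10810 m/s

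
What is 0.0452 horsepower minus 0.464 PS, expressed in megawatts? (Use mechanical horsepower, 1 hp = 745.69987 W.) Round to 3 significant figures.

-0.000308 megawatts

0.0452 hp = 3.37056e-5 MW and 0.464 PS = 0.000341271 MW.
3.37056e-5 − 0.000341271 ≈ -0.000308 MW.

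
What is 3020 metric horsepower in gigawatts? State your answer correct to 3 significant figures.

1 PS = 7.35499e-7 GW.
3020 × 7.35499e-7 ≈ 0.00222 GW.

0.00222 GW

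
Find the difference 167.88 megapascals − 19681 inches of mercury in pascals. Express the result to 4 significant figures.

1.012e+8 Pa

167.88 MPa = 1.67880e+8 Pa and 19681 inHg = 6.66475e+7 Pa.
1.67880e+8 − 6.66475e+7 ≈ 1.012e+8 Pa.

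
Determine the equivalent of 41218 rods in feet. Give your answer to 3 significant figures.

680000 feet

1 rod = 16.5000 feet.
So 41218 × 16.5000 ≈ 680000 ft.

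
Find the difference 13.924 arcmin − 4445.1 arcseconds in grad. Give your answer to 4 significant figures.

13.924 arcmin = 0.257852 grad and 4445.1 arcsec = 1.37194 grad.
0.257852 − 1.37194 ≈ -1.114 grad.

-1.114 gradians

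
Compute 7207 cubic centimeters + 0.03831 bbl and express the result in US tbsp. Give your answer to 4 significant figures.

7207 cm³ = 487.395 US tbsp and 0.03831 bbl = 411.909 US tbsp.
487.395 + 411.909 ≈ 899.3 US tbsp.

899.3 US tbsp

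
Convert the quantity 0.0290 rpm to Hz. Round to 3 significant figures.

0.000483 hertz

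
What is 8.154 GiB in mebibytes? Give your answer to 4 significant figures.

8350 MiB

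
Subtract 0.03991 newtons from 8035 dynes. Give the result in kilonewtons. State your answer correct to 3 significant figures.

4.04e-5 kN

8035 dyn = 8.03500e-5 kN and 0.03991 N = 3.99100e-5 kN.
8.03500e-5 − 3.99100e-5 ≈ 4.04e-5 kN.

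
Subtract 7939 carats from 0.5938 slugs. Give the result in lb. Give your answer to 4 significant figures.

0.5938 slug = 19.1050 lb and 7939 ct = 3.50050 lb.
19.1050 − 3.50050 ≈ 15.60 lb.

15.60 pounds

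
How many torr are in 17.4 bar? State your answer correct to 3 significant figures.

1 bar = 750.062 torr.
So 17.4 × 750.062 ≈ 13100 torr.

13100 torr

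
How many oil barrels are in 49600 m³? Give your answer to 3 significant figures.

1 m³ = 6.28981 oil barrels.
Then 49600 × 6.28981 ≈ 312000 bbl.

312000 oil barrels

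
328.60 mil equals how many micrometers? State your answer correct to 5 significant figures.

1 mil = 25.4000 μm.
328.60 × 25.4000 ≈ 8346.4 μm.

8346.4 μm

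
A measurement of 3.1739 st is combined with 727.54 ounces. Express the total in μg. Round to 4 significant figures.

4.078e+10 micrograms

3.1739 st = 2.01552e+10 μg and 727.54 oz = 2.06254e+10 μg.
2.01552e+10 + 2.06254e+10 ≈ 4.078e+10 μg.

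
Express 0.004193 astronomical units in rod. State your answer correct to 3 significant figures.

1 au = 2.97459 × 10^10 rod.
0.004193 × 2.97459 × 10^10 ≈ 1.25 × 10^8 rod.

1.25 × 10^8 rods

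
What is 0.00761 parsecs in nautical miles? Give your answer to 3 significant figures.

1.27 × 10^11 nautical miles

1 pc = 1.66613 × 10^13 nmi.
So 0.00761 × 1.66613 × 10^13 ≈ 1.27 × 10^11 nmi.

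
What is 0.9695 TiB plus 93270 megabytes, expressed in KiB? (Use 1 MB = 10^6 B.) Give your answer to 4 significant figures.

0.9695 TiB = 1.04099e+9 KiB and 93270 MB = 9.10840e+7 KiB.
1.04099e+9 + 9.10840e+7 ≈ 1.132e+9 KiB.

1.132e+9 kibibytes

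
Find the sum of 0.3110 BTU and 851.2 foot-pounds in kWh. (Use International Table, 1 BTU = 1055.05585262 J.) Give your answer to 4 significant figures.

0.0004117 kWh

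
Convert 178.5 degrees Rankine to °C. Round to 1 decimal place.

-174.0 °C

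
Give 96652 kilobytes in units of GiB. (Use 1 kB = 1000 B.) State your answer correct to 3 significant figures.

0.0900 gibibytes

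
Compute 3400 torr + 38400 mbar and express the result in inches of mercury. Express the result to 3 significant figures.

1270 inHg

3400 torr = 133.858 inHg and 38400 mbar = 1133.95 inHg.
133.858 + 1133.95 ≈ 1270 inHg.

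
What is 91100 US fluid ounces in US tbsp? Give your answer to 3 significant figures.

182000 US tbsp

1 US fluid ounce = 2.00000 US tbsp.
Thus 91100 × 2.00000 ≈ 182000 US tbsp.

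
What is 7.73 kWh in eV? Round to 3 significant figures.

1.74e+26 eV

1 kilowatt-hour = 2.24694e+25 eV.
So 7.73 × 2.24694e+25 ≈ 1.74e+26 eV.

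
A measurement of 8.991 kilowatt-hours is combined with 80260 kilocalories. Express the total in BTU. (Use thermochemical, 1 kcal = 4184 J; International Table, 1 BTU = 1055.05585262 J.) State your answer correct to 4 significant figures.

349000 BTU

8.991 kWh = 30678.6 BTU and 80260 kcal = 318284 BTU.
30678.6 + 318284 ≈ 349000 BTU.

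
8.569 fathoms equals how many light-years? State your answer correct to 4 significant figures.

1 fathom = 1.93304e-16 light-years.
So 8.569 × 1.93304e-16 ≈ 1.656e-15 ly.

1.656e-15 ly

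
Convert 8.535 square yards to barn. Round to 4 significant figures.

7.136 × 10^28 barns

1 square yard = 8.36127 × 10^27 barn.
Thus 8.535 × 8.36127 × 10^27 ≈ 7.136 × 10^28 barn.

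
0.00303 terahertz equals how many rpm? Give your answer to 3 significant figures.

1 THz = 6.00000e+13 rpm.
Then 0.00303 × 6.00000e+13 ≈ 1.82e+11 rpm.

1.82e+11 rpm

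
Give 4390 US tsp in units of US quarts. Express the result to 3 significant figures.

22.9 US qt

1 US tsp = 0.00520833 US qt.
So 4390 × 0.00520833 ≈ 22.9 US qt.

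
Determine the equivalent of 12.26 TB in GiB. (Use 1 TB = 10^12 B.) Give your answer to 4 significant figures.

11420 gibibytes

1 TB = 931.323 GiB.
So 12.26 × 931.323 ≈ 11420 GiB.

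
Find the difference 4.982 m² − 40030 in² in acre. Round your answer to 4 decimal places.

4.982 m² = 0.00123108 acre and 40030 in² = 0.00638168 acre.
0.00123108 − 0.00638168 ≈ -0.0052 acre.

-0.0052 acres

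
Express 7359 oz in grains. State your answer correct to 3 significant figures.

1 ounce = 437.500 grains.
Thus 7359 × 437.500 ≈ 3.22 × 10^6 gr.

3.22 × 10^6 gr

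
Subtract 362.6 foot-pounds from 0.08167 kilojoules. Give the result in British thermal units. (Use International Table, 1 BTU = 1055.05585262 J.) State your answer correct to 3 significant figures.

-0.389 BTU

0.08167 kJ = 0.0774082 BTU and 362.6 ft·lbf = 0.465965 BTU.
0.0774082 − 0.465965 ≈ -0.389 BTU.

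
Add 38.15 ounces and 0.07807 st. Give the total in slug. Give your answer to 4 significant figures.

0.1081 slug

38.15 oz = 0.0741086 slug and 0.07807 st = 0.0339709 slug.
0.0741086 + 0.0339709 ≈ 0.1081 slug.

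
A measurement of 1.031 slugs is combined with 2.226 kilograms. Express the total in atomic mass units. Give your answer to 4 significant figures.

1.040 × 10^28 u

1.031 slug = 9.06110 × 10^27 u and 2.226 kg = 1.34053 × 10^27 u.
9.06110 × 10^27 + 1.34053 × 10^27 ≈ 1.040 × 10^28 u.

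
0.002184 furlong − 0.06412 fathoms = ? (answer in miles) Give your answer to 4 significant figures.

0.002184 furlong = 0.000273000 mi and 0.06412 fathom = 7.28636e-5 mi.
0.000273000 − 7.28636e-5 ≈ 0.0002001 mi.

0.0002001 miles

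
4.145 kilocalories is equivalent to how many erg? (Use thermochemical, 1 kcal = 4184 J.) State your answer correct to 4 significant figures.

1 kilocalorie = 4.18400 × 10^10 erg.
Thus 4.145 × 4.18400 × 10^10 ≈ 1.734 × 10^11 erg.

1.734 × 10^11 ergs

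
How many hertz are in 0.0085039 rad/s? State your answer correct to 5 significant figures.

0.0013534 Hz

1 radian per second = 0.159155 Hz.
0.0085039 × 0.159155 ≈ 0.0013534 Hz.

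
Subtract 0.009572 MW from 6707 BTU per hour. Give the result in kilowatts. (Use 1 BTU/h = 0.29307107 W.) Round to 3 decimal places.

6707 BTU/h = 1.96563 kW and 0.009572 MW = 9.57200 kW.
1.96563 − 9.57200 ≈ -7.606 kW.

-7.606 kW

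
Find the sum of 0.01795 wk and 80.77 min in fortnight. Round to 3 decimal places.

0.01795 wk = 0.00897500 fortnight and 80.77 min = 0.00400645 fortnight.
0.00897500 + 0.00400645 ≈ 0.013 fortnight.

0.013 fortnight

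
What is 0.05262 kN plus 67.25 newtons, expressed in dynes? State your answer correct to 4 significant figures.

1.199e+7 dynes

0.05262 kN = 5.26200e+6 dyn and 67.25 N = 6.72500e+6 dyn.
5.26200e+6 + 6.72500e+6 ≈ 1.199e+7 dyn.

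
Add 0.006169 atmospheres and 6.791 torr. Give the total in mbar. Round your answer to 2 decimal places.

0.006169 atm = 6.25074 mbar and 6.791 torr = 9.05392 mbar.
6.25074 + 9.05392 ≈ 15.30 mbar.

15.30 mbar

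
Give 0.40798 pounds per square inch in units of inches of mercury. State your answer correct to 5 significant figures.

1 psi = 2.03602 inHg.
So 0.40798 × 2.03602 ≈ 0.83066 inHg.

0.83066 inHg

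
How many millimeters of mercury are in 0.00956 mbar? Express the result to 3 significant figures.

0.00717 mmHg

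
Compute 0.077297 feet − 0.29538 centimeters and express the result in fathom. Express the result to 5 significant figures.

0.077297 ft = 0.0128828 fathom and 0.29538 cm = 0.00161516 fathom.
0.0128828 − 0.00161516 ≈ 0.011268 fathom.

0.011268 fathoms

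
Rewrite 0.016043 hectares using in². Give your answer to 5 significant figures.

1 ha = 1.55000 × 10^7 in².
0.016043 × 1.55000 × 10^7 ≈ 248670 in².

248670 square inches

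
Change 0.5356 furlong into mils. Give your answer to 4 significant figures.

1 furlong = 7.92000e+6 mils.
0.5356 × 7.92000e+6 ≈ 4.242e+6 mil.

4.242e+6 mils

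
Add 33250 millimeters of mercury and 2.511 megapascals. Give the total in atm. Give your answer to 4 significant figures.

68.53 atmospheres

33250 mmHg = 43.7500 atm and 2.511 MPa = 24.7816 atm.
43.7500 + 24.7816 ≈ 68.53 atm.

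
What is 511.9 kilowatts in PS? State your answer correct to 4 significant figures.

1 kilowatt = 1.35962 metric horsepower.
Then 511.9 × 1.35962 ≈ 696.0 PS.

696.0 metric horsepower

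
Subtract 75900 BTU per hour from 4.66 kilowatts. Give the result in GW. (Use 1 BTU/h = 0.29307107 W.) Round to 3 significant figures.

-1.76 × 10^-5 GW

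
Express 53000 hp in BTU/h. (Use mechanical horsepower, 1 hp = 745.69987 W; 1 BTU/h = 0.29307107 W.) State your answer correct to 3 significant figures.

1 horsepower = 2544.43 BTU per hour.
Then 53000 × 2544.43 ≈ 1.35 × 10^8 BTU/h.

1.35 × 10^8 BTU/h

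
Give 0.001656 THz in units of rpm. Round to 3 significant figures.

1 THz = 6.00000 × 10^13 revolutions per minute.
Then 0.001656 × 6.00000 × 10^13 ≈ 9.94 × 10^10 rpm.

9.94 × 10^10 revolutions per minute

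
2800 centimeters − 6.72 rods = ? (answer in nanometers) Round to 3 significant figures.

-5.80 × 10^9 nanometers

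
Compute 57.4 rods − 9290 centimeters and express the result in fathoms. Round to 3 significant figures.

107 fathoms

57.4 rod = 157.850 fathom and 9290 cm = 50.7983 fathom.
157.850 − 50.7983 ≈ 107 fathom.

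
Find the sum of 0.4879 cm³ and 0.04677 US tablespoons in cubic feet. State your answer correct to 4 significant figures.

4.165 × 10^-5 cubic feet

0.4879 cm³ = 1.72300 × 10^-5 ft³ and 0.04677 US tbsp = 2.44228 × 10^-5 ft³.
1.72300 × 10^-5 + 2.44228 × 10^-5 ≈ 4.165 × 10^-5 ft³.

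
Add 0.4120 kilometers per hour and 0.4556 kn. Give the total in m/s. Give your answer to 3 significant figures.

0.349 m/s

0.4120 km/h = 0.114444 m/s and 0.4556 kn = 0.234381 m/s.
0.114444 + 0.234381 ≈ 0.349 m/s.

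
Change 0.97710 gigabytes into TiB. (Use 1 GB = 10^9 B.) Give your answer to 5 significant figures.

1 gigabyte = 0.000909495 TiB.
Then 0.97710 × 0.000909495 ≈ 0.00088867 TiB.

0.00088867 TiB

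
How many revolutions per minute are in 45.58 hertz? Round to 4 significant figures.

1 Hz = 60.0000 revolutions per minute.
Then 45.58 × 60.0000 ≈ 2735 rpm.

2735 rpm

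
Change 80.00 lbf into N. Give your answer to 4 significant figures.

355.9 newtons

1 pound-force = 4.44822 newtons.
Then 80.00 × 4.44822 ≈ 355.9 N.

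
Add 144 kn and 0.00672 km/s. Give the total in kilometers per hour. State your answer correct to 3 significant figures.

291 km/h

144 kn = 266.688 km/h and 0.00672 km/s = 24.1920 km/h.
266.688 + 24.1920 ≈ 291 km/h.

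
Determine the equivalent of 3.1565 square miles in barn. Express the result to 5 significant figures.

8.1753e+34 barns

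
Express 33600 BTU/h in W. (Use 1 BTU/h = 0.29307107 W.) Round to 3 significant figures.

1 BTU/h = 0.293071 W.
Thus 33600 × 0.293071 ≈ 9850 W.

9850 watts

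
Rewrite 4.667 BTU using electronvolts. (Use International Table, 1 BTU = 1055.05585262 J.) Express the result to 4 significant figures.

3.073e+22 electronvolts

1 British thermal unit = 6.58514e+21 electronvolts.
4.667 × 6.58514e+21 ≈ 3.073e+22 eV.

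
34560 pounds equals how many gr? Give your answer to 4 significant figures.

1 lb = 7000.00 gr.
34560 × 7000.00 ≈ 2.419 × 10^8 gr.

2.419 × 10^8 gr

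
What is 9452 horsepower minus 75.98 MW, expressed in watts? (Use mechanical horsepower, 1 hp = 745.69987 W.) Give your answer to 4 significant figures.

9452 hp = 7.04836e+6 W and 75.98 MW = 7.59800e+7 W.
7.04836e+6 − 7.59800e+7 ≈ -6.893e+7 W.

-6.893e+7 watts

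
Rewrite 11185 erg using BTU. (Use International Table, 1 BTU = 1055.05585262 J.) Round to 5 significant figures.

1 erg = 9.47817 × 10^-11 BTU.
Then 11185 × 9.47817 × 10^-11 ≈ 1.0601 × 10^-6 BTU.

1.0601 × 10^-6 BTU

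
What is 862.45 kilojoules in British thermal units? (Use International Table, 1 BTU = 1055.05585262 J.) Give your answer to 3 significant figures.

817 British thermal units

1 kilojoule = 0.947817 British thermal units.
Then 862.45 × 0.947817 ≈ 817 BTU.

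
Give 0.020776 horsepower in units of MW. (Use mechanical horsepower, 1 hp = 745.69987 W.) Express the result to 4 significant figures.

1.549 × 10^-5 MW

1 hp = 0.000745700 MW.
Then 0.020776 × 0.000745700 ≈ 1.549 × 10^-5 MW.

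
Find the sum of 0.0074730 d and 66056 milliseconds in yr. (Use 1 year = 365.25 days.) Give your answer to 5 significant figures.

2.2553 × 10^-5 yr

0.0074730 d = 2.04600 × 10^-5 yr and 66056 ms = 2.09319 × 10^-6 yr.
2.04600 × 10^-5 + 2.09319 × 10^-6 ≈ 2.2553 × 10^-5 yr.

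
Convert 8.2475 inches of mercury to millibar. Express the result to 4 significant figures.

1 inch of mercury = 33.8639 millibar.
So 8.2475 × 33.8639 ≈ 279.3 mbar.

279.3 millibar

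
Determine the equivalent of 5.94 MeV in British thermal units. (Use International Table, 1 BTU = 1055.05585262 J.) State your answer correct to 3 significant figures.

9.02 × 10^-16 BTU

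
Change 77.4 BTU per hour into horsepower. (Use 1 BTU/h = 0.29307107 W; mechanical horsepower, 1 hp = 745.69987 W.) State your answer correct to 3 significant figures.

0.0304 horsepower

1 BTU/h = 0.000393015 horsepower.
Thus 77.4 × 0.000393015 ≈ 0.0304 hp.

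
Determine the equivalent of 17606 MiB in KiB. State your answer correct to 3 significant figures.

1 mebibyte = 1024.00 KiB.
So 17606 × 1024.00 ≈ 1.80 × 10^7 KiB.

1.80 × 10^7 KiB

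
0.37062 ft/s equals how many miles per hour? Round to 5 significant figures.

1 foot per second = 0.681818 miles per hour.
0.37062 × 0.681818 ≈ 0.25270 mph.

0.25270 mph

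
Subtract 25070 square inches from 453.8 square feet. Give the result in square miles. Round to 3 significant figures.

453.8 ft² = 1.62778 × 10^-5 mi² and 25070 in² = 6.24488 × 10^-6 mi².
1.62778 × 10^-5 − 6.24488 × 10^-6 ≈ 1.00 × 10^-5 mi².

1.00 × 10^-5 square miles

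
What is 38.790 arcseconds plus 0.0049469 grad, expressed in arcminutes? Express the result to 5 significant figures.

0.91363 arcmin

38.790 arcsec = 0.646500 arcmin and 0.0049469 grad = 0.267133 arcmin.
0.646500 + 0.267133 ≈ 0.91363 arcmin.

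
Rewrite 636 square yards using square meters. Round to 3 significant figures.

1 square yard = 0.836127 m².
Thus 636 × 0.836127 ≈ 532 m².

532 m²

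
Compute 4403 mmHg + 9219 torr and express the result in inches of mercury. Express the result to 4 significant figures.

4403 mmHg = 173.346 inHg and 9219 torr = 362.953 inHg.
173.346 + 362.953 ≈ 536.3 inHg.

536.3 inches of mercury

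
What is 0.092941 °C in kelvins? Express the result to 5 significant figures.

273.24 K

K = °C + 273.15.
Applying the formula gives 273.24 K.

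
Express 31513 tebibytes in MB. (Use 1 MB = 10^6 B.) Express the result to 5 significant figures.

1 tebibyte = 1.09951 × 10^6 megabytes.
So 31513 × 1.09951 × 10^6 ≈ 3.4649 × 10^10 MB.

3.4649 × 10^10 MB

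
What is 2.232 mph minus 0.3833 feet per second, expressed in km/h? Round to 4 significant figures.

3.171 kilometers per hour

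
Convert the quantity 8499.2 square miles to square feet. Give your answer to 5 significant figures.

2.3694e+11 ft²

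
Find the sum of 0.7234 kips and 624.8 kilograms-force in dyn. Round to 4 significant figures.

9.345 × 10^8 dyn

0.7234 kip = 3.21784 × 10^8 dyn and 624.8 kgf = 6.12719 × 10^8 dyn.
3.21784 × 10^8 + 6.12719 × 10^8 ≈ 9.345 × 10^8 dyn.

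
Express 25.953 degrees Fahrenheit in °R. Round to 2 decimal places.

485.62 °R

°R = °F + 459.67.
Applying the formula gives 485.62 °R.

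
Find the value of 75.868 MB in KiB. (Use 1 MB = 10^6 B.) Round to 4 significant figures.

74090 KiB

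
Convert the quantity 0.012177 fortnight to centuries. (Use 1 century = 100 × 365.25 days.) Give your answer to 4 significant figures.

1 fortnight = 0.000383299 century.
Then 0.012177 × 0.000383299 ≈ 4.667e-6 century.

4.667e-6 centuries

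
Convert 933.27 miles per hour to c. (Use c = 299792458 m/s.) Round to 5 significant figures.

1 mile per hour = 1.49116 × 10^-9 times the speed of light.
Thus 933.27 × 1.49116 × 10^-9 ≈ 1.3917 × 10^-6 c.

1.3917 × 10^-6 c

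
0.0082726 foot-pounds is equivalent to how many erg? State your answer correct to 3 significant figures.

112000 ergs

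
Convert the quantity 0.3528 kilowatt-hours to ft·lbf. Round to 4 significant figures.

936800 ft·lbf

1 kWh = 2.65522e+6 foot-pounds.
So 0.3528 × 2.65522e+6 ≈ 936800 ft·lbf.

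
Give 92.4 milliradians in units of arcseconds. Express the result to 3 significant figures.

1 milliradian = 206.265 arcseconds.
92.4 × 206.265 ≈ 19100 arcsec.

19100 arcsec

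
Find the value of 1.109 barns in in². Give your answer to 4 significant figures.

1 barn = 1.55000e-25 square inches.
So 1.109 × 1.55000e-25 ≈ 1.719e-25 in².

1.719e-25 in²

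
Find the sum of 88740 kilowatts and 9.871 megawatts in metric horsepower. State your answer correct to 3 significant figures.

134000 metric horsepower

88740 kW = 120653 PS and 9.871 MW = 13420.8 PS.
120653 + 13420.8 ≈ 134000 PS.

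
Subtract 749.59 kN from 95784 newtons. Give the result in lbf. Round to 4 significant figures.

95784 N = 21533.1 lbf and 749.59 kN = 168515 lbf.
21533.1 − 168515 ≈ -147000 lbf.

-147000 lbf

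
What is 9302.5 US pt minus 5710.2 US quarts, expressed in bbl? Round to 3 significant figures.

-6.30 bbl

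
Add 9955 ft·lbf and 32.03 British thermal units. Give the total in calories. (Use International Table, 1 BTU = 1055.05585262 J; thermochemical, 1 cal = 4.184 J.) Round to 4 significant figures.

9955 ft·lbf = 3225.90 cal and 32.03 BTU = 8076.83 cal.
3225.90 + 8076.83 ≈ 11300 cal.

11300 cal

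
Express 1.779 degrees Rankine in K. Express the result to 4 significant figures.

°R = K × 9/5.
Applying the formula gives 0.9883 K.

0.9883 K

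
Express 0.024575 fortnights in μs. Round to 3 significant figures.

2.97 × 10^10 μs

1 fortnight = 1.20960 × 10^12 μs.
0.024575 × 1.20960 × 10^12 ≈ 2.97 × 10^10 μs.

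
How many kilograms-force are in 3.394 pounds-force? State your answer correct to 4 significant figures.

1.539 kilograms-force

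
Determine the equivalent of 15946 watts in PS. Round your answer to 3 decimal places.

21.681 metric horsepower

1 watt = 0.00135962 metric horsepower.
Thus 15946 × 0.00135962 ≈ 21.681 PS.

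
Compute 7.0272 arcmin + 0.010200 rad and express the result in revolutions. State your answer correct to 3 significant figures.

0.00195 revolutions

7.0272 arcmin = 0.000325333 rev and 0.010200 rad = 0.00162338 rev.
0.000325333 + 0.00162338 ≈ 0.00195 rev.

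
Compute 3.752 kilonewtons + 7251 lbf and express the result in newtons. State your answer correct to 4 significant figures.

36010 N

3.752 kN = 3752.00 N and 7251 lbf = 32254.1 N.
3752.00 + 32254.1 ≈ 36010 N.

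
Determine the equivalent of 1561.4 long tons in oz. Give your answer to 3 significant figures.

5.60e+7 oz

1 long ton = 35840.0 oz.
Then 1561.4 × 35840.0 ≈ 5.60e+7 oz.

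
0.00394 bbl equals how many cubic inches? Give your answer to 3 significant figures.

38.2 in³

1 oil barrel = 9702.00 cubic inches.
Then 0.00394 × 9702.00 ≈ 38.2 in³.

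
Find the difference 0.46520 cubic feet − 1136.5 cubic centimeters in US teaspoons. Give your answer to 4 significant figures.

2442 US teaspoons

0.46520 ft³ = 2672.59 US tsp and 1136.5 cm³ = 230.578 US tsp.
2672.59 − 230.578 ≈ 2442 US tsp.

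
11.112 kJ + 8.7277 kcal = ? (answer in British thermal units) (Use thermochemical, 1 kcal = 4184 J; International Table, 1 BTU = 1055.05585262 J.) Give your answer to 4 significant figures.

11.112 kJ = 10.5321 BTU and 8.7277 kcal = 34.6112 BTU.
10.5321 + 34.6112 ≈ 45.14 BTU.

45.14 British thermal units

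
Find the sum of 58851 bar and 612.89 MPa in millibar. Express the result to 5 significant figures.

58851 bar = 5.88510e+7 mbar and 612.89 MPa = 6.12890e+6 mbar.
5.88510e+7 + 6.12890e+6 ≈ 6.4980e+7 mbar.

6.4980e+7 mbar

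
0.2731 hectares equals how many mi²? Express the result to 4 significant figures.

0.001054 mi²

1 hectare = 0.00386102 square miles.
Thus 0.2731 × 0.00386102 ≈ 0.001054 mi².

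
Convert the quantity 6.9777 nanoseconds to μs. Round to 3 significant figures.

0.00698 μs

1 nanosecond = 0.00100000 μs.
Thus 6.9777 × 0.00100000 ≈ 0.00698 μs.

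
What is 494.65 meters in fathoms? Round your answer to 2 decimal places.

270.48 fathoms

1 meter = 0.546807 fathom.
So 494.65 × 0.546807 ≈ 270.48 fathom.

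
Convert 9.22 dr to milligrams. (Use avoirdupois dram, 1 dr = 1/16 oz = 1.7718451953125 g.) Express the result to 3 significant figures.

16300 mg

1 dram = 1771.85 mg.
Then 9.22 × 1771.85 ≈ 16300 mg.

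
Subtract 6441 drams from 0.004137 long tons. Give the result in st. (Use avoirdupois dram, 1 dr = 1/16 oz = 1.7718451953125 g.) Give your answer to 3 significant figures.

0.004137 long ton = 0.661920 st and 6441 dr = 1.79715 st.
0.661920 − 1.79715 ≈ -1.14 st.

-1.14 st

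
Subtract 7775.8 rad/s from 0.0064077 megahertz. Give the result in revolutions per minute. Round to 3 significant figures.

0.0064077 MHz = 384462 rpm and 7775.8 rad/s = 74253.4 rpm.
384462 − 74253.4 ≈ 310000 rpm.

310000 rpm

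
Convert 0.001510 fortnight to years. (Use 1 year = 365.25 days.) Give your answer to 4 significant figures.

5.788 × 10^-5 yr

1 fortnight = 0.0383299 yr.
Then 0.001510 × 0.0383299 ≈ 5.788 × 10^-5 yr.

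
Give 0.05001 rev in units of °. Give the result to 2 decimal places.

1 revolution = 360.000 °.
0.05001 × 360.000 ≈ 18.00 °.

18.00 degrees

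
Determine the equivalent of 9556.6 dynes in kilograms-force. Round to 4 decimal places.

0.0097 kgf

1 dyn = 1.01972 × 10^-6 kgf.
9556.6 × 1.01972 × 10^-6 ≈ 0.0097 kgf.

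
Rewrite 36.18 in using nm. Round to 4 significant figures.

1 in = 2.54000e+7 nm.
So 36.18 × 2.54000e+7 ≈ 9.190e+8 nm.

9.190e+8 nanometers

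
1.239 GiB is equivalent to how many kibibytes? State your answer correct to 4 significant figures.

1.299 × 10^6 KiB

1 GiB = 1.04858 × 10^6 kibibytes.
Thus 1.239 × 1.04858 × 10^6 ≈ 1.299 × 10^6 KiB.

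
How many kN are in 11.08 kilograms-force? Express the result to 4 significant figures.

0.1087 kN

1 kgf = 0.00980665 kN.
11.08 × 0.00980665 ≈ 0.1087 kN.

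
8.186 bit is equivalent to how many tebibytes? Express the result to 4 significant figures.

9.306e-13 TiB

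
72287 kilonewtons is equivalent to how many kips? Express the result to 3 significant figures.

16300 kips

1 kN = 0.224809 kip.
Then 72287 × 0.224809 ≈ 16300 kip.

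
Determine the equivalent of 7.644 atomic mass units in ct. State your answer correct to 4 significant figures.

6.347e-23 carats

1 u = 8.30270e-24 ct.
7.644 × 8.30270e-24 ≈ 6.347e-23 ct.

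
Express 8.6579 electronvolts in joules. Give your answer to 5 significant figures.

1 electronvolt = 1.602177 × 10^-19 J.
8.6579 × 1.602177 × 10^-19 ≈ 1.3871 × 10^-18 J.

1.3871 × 10^-18 joules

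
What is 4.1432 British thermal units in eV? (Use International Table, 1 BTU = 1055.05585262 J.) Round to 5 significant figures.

2.7284 × 10^22 eV

1 BTU = 6.58514 × 10^21 electronvolts.
Then 4.1432 × 6.58514 × 10^21 ≈ 2.7284 × 10^22 eV.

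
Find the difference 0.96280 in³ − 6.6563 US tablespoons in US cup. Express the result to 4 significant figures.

-0.3493 US cups

0.96280 in³ = 0.0666874 US cup and 6.6563 US tbsp = 0.416019 US cup.
0.0666874 − 0.416019 ≈ -0.3493 US cup.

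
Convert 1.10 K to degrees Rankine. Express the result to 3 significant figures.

1.98 degrees Rankine

°R = K × 9/5.
Applying the formula gives 1.98 °R.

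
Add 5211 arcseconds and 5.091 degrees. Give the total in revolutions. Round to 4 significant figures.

0.01816 rev

5211 arcsec = 0.00402083 rev and 5.091 ° = 0.0141417 rev.
0.00402083 + 0.0141417 ≈ 0.01816 rev.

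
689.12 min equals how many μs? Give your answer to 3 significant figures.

1 min = 6.00000 × 10^7 μs.
689.12 × 6.00000 × 10^7 ≈ 4.13 × 10^10 μs.

4.13 × 10^10 μs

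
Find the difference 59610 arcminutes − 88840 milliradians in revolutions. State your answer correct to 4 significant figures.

59610 arcmin = 2.75972 rev and 88840 mrad = 14.1393 rev.
2.75972 − 14.1393 ≈ -11.38 rev.

-11.38 rev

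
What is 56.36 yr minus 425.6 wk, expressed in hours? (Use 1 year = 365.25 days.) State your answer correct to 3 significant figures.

56.36 yr = 494052 h and 425.6 wk = 71500.8 h.
494052 − 71500.8 ≈ 423000 h.

423000 hours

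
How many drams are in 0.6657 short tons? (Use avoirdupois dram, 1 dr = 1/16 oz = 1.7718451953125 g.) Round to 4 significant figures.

340800 dr

1 short ton = 512000 dr.
Then 0.6657 × 512000 ≈ 340800 dr.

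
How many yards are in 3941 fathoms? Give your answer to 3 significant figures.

1 fathom = 2.00000 yards.
Thus 3941 × 2.00000 ≈ 7880 yd.

7880 yards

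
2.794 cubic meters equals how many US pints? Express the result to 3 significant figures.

5900 US pints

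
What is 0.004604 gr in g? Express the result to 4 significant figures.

1 grain = 0.0647989 g.
So 0.004604 × 0.0647989 ≈ 0.0002983 g.

0.0002983 g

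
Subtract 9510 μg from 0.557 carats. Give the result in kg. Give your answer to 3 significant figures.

0.557 ct = 0.000111400 kg and 9510 μg = 9.51000e-6 kg.
0.000111400 − 9.51000e-6 ≈ 0.000102 kg.

0.000102 kilograms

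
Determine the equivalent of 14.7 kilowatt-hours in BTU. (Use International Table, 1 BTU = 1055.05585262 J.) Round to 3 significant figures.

50200 BTU

1 kilowatt-hour = 3412.14 British thermal units.
Thus 14.7 × 3412.14 ≈ 50200 BTU.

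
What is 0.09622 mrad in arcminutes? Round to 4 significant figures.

1 milliradian = 3.43775 arcmin.
0.09622 × 3.43775 ≈ 0.3308 arcmin.

0.3308 arcmin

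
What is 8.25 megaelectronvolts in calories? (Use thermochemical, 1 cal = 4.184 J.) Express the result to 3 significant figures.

1 MeV = 3.82929 × 10^-14 calories.
So 8.25 × 3.82929 × 10^-14 ≈ 3.16 × 10^-13 cal.

3.16 × 10^-13 calories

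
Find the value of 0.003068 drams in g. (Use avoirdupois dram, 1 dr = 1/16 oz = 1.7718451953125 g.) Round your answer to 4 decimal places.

1 dr = 1.77185 grams.
So 0.003068 × 1.77185 ≈ 0.0054 g.

0.0054 grams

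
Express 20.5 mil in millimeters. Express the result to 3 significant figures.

1 mil = 0.0254000 mm.
20.5 × 0.0254000 ≈ 0.521 mm.

0.521 mm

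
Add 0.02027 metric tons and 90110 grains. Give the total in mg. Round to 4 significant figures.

2.611e+7 milligrams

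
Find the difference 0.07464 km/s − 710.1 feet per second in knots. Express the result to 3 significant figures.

0.07464 km/s = 145.089 kn and 710.1 ft/s = 420.723 kn.
145.089 − 420.723 ≈ -276 kn.

-276 knots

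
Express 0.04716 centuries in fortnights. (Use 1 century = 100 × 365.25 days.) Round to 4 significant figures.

123.0 fortnights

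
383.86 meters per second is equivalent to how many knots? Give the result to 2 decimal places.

1 m/s = 1.94384 kn.
Thus 383.86 × 1.94384 ≈ 746.16 kn.

746.16 kn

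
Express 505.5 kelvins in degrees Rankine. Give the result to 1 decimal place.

°R = K × 9/5.
Applying the formula gives 909.9 °R.

909.9 degrees Rankine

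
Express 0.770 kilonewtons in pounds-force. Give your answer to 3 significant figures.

173 pounds-force

1 kilonewton = 224.809 lbf.
0.770 × 224.809 ≈ 173 lbf.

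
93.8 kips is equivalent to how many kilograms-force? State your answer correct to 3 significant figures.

42500 kgf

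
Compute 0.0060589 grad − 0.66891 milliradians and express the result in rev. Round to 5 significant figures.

0.0060589 grad = 1.514725e-5 rev and 0.66891 mrad = 0.0001064603 rev.
1.514725e-5 − 0.0001064603 ≈ -9.1313e-5 rev.

-9.1313e-5 revolutions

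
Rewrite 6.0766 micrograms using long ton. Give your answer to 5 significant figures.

1 microgram = 9.84207 × 10^-13 long tons.
Thus 6.0766 × 9.84207 × 10^-13 ≈ 5.9806 × 10^-12 long ton.

5.9806 × 10^-12 long ton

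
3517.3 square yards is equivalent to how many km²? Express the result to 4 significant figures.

1 yd² = 8.36127 × 10^-7 square kilometers.
3517.3 × 8.36127 × 10^-7 ≈ 0.002941 km².

0.002941 square kilometers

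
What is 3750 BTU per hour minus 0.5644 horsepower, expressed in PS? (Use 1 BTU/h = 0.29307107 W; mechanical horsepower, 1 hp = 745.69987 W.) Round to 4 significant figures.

3750 BTU/h = 1.49425 PS and 0.5644 hp = 0.572228 PS.
1.49425 − 0.572228 ≈ 0.9220 PS.

0.9220 PS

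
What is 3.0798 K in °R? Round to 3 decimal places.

°R = K × 9/5.
Applying the formula gives 5.544 °R.

5.544 °R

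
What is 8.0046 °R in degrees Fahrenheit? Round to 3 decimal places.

-451.665 °F

°R = °F + 459.67.
Applying the formula gives -451.665 °F.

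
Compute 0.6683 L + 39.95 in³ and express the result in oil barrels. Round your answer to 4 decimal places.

0.6683 L = 0.00420348 bbl and 39.95 in³ = 0.00411771 bbl.
0.00420348 + 0.00411771 ≈ 0.0083 bbl.

0.0083 oil barrels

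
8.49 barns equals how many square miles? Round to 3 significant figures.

1 barn = 3.86102e-35 mi².
Then 8.49 × 3.86102e-35 ≈ 3.28e-34 mi².

3.28e-34 mi²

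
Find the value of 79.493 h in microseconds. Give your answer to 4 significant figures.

1 h = 3.60000e+9 microseconds.
So 79.493 × 3.60000e+9 ≈ 2.862e+11 μs.

2.862e+11 μs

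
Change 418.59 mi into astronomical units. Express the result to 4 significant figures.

1 mi = 1.07578e-8 astronomical units.
418.59 × 1.07578e-8 ≈ 4.503e-6 au.

4.503e-6 au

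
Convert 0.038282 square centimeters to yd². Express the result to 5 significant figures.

4.5785 × 10^-6 square yards

1 cm² = 0.000119599 yd².
Then 0.038282 × 0.000119599 ≈ 4.5785 × 10^-6 yd².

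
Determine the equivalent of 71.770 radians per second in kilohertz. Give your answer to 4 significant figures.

1 rad/s = 0.000159155 kilohertz.
71.770 × 0.000159155 ≈ 0.01142 kHz.

0.01142 kilohertz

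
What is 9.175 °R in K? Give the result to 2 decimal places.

5.10 K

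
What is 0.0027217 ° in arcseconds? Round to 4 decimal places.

9.7981 arcseconds

1 degree = 3600.00 arcseconds.
Thus 0.0027217 × 3600.00 ≈ 9.7981 arcsec.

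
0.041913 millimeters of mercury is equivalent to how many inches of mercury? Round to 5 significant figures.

1 millimeter of mercury = 0.0393701 inches of mercury.
So 0.041913 × 0.0393701 ≈ 0.0016501 inHg.

0.0016501 inches of mercury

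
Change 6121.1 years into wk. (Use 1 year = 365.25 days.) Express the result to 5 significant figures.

319390 weeks

1 yr = 52.1786 wk.
6121.1 × 52.1786 ≈ 319390 wk.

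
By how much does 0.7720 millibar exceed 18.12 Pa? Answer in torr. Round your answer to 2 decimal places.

0.7720 mbar = 0.579048 torr and 18.12 Pa = 0.135911 torr.
0.579048 − 0.135911 ≈ 0.44 torr.

0.44 torr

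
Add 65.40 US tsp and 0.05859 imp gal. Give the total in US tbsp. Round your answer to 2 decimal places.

39.81 US tbsp

65.40 US tsp = 21.8000 US tbsp and 0.05859 imp gal = 18.0131 US tbsp.
21.8000 + 18.0131 ≈ 39.81 US tbsp.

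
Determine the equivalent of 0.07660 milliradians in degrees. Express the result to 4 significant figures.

0.004389 °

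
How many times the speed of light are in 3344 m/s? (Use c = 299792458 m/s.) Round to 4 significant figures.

1 m/s = 3.33564e-9 c.
Then 3344 × 3.33564e-9 ≈ 1.115e-5 c.

1.115e-5 times the speed of light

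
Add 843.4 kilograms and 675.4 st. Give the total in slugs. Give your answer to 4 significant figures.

351.7 slug

843.4 kg = 57.7913 slug and 675.4 st = 293.889 slug.
57.7913 + 293.889 ≈ 351.7 slug.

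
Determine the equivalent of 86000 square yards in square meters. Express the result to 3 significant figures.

71900 m²

1 square yard = 0.836127 square meters.
Then 86000 × 0.836127 ≈ 71900 m².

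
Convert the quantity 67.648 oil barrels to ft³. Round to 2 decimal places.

1 oil barrel = 5.61458 cubic feet.
Thus 67.648 × 5.61458 ≈ 379.82 ft³.

379.82 ft³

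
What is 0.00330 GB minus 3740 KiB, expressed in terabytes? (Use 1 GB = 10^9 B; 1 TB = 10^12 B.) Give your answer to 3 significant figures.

-5.30 × 10^-7 TB

0.00330 GB = 3.30000 × 10^-6 TB and 3740 KiB = 3.82976 × 10^-6 TB.
3.30000 × 10^-6 − 3.82976 × 10^-6 ≈ -5.30 × 10^-7 TB.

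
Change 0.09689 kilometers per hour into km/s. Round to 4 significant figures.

2.691e-5 km/s

1 kilometer per hour = 0.000277778 km/s.
0.09689 × 0.000277778 ≈ 2.691e-5 km/s.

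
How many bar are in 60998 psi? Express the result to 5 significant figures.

4205.7 bar

1 pound per square inch = 0.0689476 bar.
So 60998 × 0.0689476 ≈ 4205.7 bar.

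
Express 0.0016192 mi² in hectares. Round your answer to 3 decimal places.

1 square mile = 258.999 ha.
So 0.0016192 × 258.999 ≈ 0.419 ha.

0.419 ha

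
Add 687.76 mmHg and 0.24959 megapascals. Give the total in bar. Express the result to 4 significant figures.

687.76 mmHg = 0.916938 bar and 0.24959 MPa = 2.49590 bar.
0.916938 + 2.49590 ≈ 3.413 bar.

3.413 bar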